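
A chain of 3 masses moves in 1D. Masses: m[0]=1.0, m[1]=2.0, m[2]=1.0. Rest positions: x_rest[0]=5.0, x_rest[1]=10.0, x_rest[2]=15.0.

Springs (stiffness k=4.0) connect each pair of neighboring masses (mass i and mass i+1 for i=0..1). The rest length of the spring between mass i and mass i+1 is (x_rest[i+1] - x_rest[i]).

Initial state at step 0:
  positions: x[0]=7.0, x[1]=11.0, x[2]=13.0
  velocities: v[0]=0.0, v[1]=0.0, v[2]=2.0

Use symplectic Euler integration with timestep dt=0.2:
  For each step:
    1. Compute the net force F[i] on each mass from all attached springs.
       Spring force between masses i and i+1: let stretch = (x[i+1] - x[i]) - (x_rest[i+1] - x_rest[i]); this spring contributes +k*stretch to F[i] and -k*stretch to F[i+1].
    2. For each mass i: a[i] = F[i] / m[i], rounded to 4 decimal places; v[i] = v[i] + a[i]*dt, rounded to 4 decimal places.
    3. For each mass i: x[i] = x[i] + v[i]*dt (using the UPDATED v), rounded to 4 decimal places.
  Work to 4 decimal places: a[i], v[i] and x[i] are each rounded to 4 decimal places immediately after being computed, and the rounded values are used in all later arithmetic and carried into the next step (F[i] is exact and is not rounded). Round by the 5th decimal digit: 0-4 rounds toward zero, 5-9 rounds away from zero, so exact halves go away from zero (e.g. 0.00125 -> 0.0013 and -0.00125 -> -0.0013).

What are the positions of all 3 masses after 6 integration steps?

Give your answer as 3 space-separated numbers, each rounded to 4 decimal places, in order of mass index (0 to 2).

Answer: 4.3740 10.7202 18.5858

Derivation:
Step 0: x=[7.0000 11.0000 13.0000] v=[0.0000 0.0000 2.0000]
Step 1: x=[6.8400 10.8400 13.8800] v=[-0.8000 -0.8000 4.4000]
Step 2: x=[6.5200 10.6032 15.0736] v=[-1.6000 -1.1840 5.9680]
Step 3: x=[6.0533 10.3974 16.3519] v=[-2.3334 -1.0291 6.3917]
Step 4: x=[5.4817 10.3204 17.4775] v=[-2.8581 -0.3849 5.6281]
Step 5: x=[4.8843 10.4289 18.2580] v=[-2.9871 0.5425 3.9024]
Step 6: x=[4.3740 10.7202 18.5858] v=[-2.5514 1.4563 1.6391]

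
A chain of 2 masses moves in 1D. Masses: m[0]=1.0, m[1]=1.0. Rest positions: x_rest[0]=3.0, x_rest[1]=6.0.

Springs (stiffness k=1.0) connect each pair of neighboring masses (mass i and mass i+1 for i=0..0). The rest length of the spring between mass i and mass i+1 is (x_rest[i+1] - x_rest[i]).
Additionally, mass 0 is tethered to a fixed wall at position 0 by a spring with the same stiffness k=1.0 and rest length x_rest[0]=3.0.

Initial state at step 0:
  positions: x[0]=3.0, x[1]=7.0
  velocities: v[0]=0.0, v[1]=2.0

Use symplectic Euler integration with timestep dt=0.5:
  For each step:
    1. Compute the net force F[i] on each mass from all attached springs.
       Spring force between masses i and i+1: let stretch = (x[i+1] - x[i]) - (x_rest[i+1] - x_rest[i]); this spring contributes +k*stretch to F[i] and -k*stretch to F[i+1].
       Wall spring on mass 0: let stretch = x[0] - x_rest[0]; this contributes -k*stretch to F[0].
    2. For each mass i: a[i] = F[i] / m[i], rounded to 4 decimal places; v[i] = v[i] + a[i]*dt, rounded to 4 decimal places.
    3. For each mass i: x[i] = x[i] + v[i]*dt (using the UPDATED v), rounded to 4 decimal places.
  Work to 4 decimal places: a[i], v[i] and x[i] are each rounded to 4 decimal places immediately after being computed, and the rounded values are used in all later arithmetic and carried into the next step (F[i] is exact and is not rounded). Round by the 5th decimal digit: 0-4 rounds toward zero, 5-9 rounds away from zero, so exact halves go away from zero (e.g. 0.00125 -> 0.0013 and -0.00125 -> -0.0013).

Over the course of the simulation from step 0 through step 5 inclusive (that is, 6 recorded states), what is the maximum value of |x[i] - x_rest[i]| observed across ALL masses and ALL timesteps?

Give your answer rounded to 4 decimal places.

Answer: 2.1719

Derivation:
Step 0: x=[3.0000 7.0000] v=[0.0000 2.0000]
Step 1: x=[3.2500 7.7500] v=[0.5000 1.5000]
Step 2: x=[3.8125 8.1250] v=[1.1250 0.7500]
Step 3: x=[4.5000 8.1719] v=[1.3750 0.0938]
Step 4: x=[4.9805 8.0508] v=[0.9610 -0.2422]
Step 5: x=[4.9835 7.9121] v=[0.0059 -0.2774]
Max displacement = 2.1719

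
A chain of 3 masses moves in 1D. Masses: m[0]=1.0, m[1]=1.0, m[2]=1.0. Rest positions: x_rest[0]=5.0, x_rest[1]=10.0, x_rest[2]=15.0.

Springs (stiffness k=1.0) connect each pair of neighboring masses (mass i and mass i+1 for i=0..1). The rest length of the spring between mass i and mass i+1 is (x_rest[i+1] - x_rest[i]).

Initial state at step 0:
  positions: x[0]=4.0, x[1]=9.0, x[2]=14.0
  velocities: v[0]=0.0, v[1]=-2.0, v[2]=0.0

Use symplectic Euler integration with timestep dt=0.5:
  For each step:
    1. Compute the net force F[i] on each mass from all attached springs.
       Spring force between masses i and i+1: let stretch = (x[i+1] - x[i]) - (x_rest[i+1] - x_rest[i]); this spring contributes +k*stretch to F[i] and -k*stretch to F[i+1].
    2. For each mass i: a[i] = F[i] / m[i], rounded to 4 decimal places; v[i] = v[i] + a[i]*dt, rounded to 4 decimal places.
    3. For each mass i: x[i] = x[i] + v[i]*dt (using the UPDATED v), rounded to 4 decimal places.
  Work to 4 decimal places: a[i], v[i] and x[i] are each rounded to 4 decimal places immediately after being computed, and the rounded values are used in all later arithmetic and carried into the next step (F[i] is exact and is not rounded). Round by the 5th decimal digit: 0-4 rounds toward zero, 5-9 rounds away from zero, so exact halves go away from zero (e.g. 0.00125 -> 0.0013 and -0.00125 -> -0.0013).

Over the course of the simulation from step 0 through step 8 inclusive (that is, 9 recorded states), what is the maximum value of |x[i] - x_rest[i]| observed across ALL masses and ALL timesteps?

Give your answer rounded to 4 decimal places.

Step 0: x=[4.0000 9.0000 14.0000] v=[0.0000 -2.0000 0.0000]
Step 1: x=[4.0000 8.0000 14.0000] v=[0.0000 -2.0000 0.0000]
Step 2: x=[3.7500 7.5000 13.7500] v=[-0.5000 -1.0000 -0.5000]
Step 3: x=[3.1875 7.6250 13.1875] v=[-1.1250 0.2500 -1.1250]
Step 4: x=[2.4844 8.0313 12.4844] v=[-1.4063 0.8125 -1.4063]
Step 5: x=[1.9180 8.1641 11.9180] v=[-1.1329 0.2656 -1.1329]
Step 6: x=[1.6631 7.6739 11.6631] v=[-0.5099 -0.9805 -0.5099]
Step 7: x=[1.6609 6.6783 11.6609] v=[-0.0045 -1.9913 -0.0045]
Step 8: x=[1.6630 5.6740 11.6630] v=[0.0042 -2.0087 0.0042]
Max displacement = 4.3260

Answer: 4.3260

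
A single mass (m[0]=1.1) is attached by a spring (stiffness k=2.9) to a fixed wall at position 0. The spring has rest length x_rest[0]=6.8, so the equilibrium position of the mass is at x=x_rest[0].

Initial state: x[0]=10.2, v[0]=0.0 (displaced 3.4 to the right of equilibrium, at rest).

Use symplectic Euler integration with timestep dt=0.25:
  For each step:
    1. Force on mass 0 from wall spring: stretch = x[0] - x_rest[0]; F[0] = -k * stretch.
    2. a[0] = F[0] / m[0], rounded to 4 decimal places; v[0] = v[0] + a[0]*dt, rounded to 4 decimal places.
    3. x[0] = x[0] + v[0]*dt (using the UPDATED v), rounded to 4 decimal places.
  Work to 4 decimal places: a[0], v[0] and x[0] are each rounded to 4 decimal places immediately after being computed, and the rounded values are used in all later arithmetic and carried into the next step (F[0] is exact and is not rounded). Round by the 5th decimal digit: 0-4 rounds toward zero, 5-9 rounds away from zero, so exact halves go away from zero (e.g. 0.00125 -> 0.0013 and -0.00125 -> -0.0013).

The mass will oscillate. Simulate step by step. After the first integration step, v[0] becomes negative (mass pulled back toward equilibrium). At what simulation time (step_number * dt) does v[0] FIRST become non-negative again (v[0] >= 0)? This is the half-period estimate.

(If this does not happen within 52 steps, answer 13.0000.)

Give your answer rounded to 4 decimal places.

Step 0: x=[10.2000] v=[0.0000]
Step 1: x=[9.6398] v=[-2.2409]
Step 2: x=[8.6117] v=[-4.1126]
Step 3: x=[7.2850] v=[-5.3067]
Step 4: x=[5.8784] v=[-5.6264]
Step 5: x=[4.6237] v=[-5.0190]
Step 6: x=[3.7276] v=[-3.5846]
Step 7: x=[3.3377] v=[-1.5596]
Step 8: x=[3.5183] v=[0.7224]
First v>=0 after going negative at step 8, time=2.0000

Answer: 2.0000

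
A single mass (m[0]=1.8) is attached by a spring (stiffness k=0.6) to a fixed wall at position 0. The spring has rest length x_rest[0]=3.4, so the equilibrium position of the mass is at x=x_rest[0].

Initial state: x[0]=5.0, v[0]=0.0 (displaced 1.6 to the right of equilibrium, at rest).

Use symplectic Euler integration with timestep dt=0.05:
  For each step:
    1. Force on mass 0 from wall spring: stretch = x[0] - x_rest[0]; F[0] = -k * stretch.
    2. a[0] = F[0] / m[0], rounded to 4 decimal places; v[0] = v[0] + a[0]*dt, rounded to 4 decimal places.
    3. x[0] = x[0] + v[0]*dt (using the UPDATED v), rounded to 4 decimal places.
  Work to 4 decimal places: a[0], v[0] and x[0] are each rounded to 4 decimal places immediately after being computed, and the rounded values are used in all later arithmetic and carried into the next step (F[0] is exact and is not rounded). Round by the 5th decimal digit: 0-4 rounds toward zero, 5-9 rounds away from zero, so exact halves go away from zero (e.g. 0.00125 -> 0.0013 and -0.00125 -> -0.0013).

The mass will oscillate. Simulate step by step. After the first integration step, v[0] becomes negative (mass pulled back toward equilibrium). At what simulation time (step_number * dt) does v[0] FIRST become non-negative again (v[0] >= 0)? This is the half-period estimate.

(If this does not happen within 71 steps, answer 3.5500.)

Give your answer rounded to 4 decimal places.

Step 0: x=[5.0000] v=[0.0000]
Step 1: x=[4.9987] v=[-0.0267]
Step 2: x=[4.9960] v=[-0.0533]
Step 3: x=[4.9920] v=[-0.0799]
Step 4: x=[4.9867] v=[-0.1064]
Step 5: x=[4.9801] v=[-0.1328]
Step 6: x=[4.9721] v=[-0.1591]
Step 7: x=[4.9628] v=[-0.1853]
Step 8: x=[4.9522] v=[-0.2113]
Step 9: x=[4.9403] v=[-0.2372]
Step 10: x=[4.9272] v=[-0.2629]
Step 11: x=[4.9128] v=[-0.2884]
Step 12: x=[4.8971] v=[-0.3136]
Step 13: x=[4.8802] v=[-0.3386]
Step 14: x=[4.8620] v=[-0.3633]
Step 15: x=[4.8426] v=[-0.3877]
Step 16: x=[4.8220] v=[-0.4117]
Step 17: x=[4.8002] v=[-0.4354]
Step 18: x=[4.7773] v=[-0.4587]
Step 19: x=[4.7532] v=[-0.4817]
Step 20: x=[4.7280] v=[-0.5043]
Step 21: x=[4.7017] v=[-0.5264]
Step 22: x=[4.6743] v=[-0.5481]
Step 23: x=[4.6458] v=[-0.5693]
Step 24: x=[4.6163] v=[-0.5901]
Step 25: x=[4.5858] v=[-0.6104]
Step 26: x=[4.5543] v=[-0.6302]
Step 27: x=[4.5218] v=[-0.6494]
Step 28: x=[4.4884] v=[-0.6681]
Step 29: x=[4.4541] v=[-0.6862]
Step 30: x=[4.4189] v=[-0.7038]
Step 31: x=[4.3829] v=[-0.7208]
Step 32: x=[4.3460] v=[-0.7372]
Step 33: x=[4.3084] v=[-0.7530]
Step 34: x=[4.2700] v=[-0.7681]
Step 35: x=[4.2309] v=[-0.7826]
Step 36: x=[4.1911] v=[-0.7965]
Step 37: x=[4.1506] v=[-0.8097]
Step 38: x=[4.1095] v=[-0.8222]
Step 39: x=[4.0678] v=[-0.8340]
Step 40: x=[4.0255] v=[-0.8451]
Step 41: x=[3.9827] v=[-0.8555]
Step 42: x=[3.9394] v=[-0.8652]
Step 43: x=[3.8957] v=[-0.8742]
Step 44: x=[3.8516] v=[-0.8825]
Step 45: x=[3.8071] v=[-0.8900]
Step 46: x=[3.7623] v=[-0.8968]
Step 47: x=[3.7172] v=[-0.9028]
Step 48: x=[3.6718] v=[-0.9081]
Step 49: x=[3.6262] v=[-0.9126]
Step 50: x=[3.5804] v=[-0.9164]
Step 51: x=[3.5344] v=[-0.9194]
Step 52: x=[3.4883] v=[-0.9216]
Step 53: x=[3.4421] v=[-0.9231]
Step 54: x=[3.3959] v=[-0.9238]
Step 55: x=[3.3497] v=[-0.9237]
Step 56: x=[3.3036] v=[-0.9229]
Step 57: x=[3.2575] v=[-0.9213]
Step 58: x=[3.2116] v=[-0.9189]
Step 59: x=[3.1658] v=[-0.9158]
Step 60: x=[3.1202] v=[-0.9119]
Step 61: x=[3.0748] v=[-0.9072]
Step 62: x=[3.0297] v=[-0.9018]
Step 63: x=[2.9849] v=[-0.8956]
Step 64: x=[2.9405] v=[-0.8887]
Step 65: x=[2.8965] v=[-0.8810]
Step 66: x=[2.8529] v=[-0.8726]
Step 67: x=[2.8097] v=[-0.8635]
Step 68: x=[2.7670] v=[-0.8537]
Step 69: x=[2.7248] v=[-0.8432]
Step 70: x=[2.6832] v=[-0.8319]
Step 71: x=[2.6422] v=[-0.8200]
v[0] did not become non-negative within 71 steps; using fallback time=3.5500

Answer: 3.5500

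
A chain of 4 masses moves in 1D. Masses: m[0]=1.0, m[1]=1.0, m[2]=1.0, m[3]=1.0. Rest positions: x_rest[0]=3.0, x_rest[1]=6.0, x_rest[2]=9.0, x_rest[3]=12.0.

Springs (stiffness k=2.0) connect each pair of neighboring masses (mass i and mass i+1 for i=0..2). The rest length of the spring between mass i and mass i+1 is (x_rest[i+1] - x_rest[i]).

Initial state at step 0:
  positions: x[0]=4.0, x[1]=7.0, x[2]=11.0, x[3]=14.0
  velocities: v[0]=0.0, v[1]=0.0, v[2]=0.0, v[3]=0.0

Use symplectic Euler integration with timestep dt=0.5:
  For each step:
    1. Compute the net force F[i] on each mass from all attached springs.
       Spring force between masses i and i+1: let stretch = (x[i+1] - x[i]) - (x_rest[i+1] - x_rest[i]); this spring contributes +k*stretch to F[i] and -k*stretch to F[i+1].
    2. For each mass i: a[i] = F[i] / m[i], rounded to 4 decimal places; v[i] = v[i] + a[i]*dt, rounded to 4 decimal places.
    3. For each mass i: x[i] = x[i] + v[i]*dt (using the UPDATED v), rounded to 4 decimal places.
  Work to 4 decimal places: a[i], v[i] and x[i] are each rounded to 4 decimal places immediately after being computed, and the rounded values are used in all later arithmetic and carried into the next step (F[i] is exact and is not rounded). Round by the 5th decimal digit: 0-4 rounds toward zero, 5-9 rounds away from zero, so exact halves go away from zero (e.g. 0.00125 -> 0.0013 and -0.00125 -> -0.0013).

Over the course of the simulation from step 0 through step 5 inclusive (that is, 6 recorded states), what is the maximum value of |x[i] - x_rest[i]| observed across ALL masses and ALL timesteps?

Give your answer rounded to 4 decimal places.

Answer: 2.1250

Derivation:
Step 0: x=[4.0000 7.0000 11.0000 14.0000] v=[0.0000 0.0000 0.0000 0.0000]
Step 1: x=[4.0000 7.5000 10.5000 14.0000] v=[0.0000 1.0000 -1.0000 0.0000]
Step 2: x=[4.2500 7.7500 10.2500 13.7500] v=[0.5000 0.5000 -0.5000 -0.5000]
Step 3: x=[4.7500 7.5000 10.5000 13.2500] v=[1.0000 -0.5000 0.5000 -1.0000]
Step 4: x=[5.1250 7.3750 10.6250 12.8750] v=[0.7500 -0.2500 0.2500 -0.7500]
Step 5: x=[5.1250 7.7500 10.2500 12.8750] v=[0.0000 0.7500 -0.7500 0.0000]
Max displacement = 2.1250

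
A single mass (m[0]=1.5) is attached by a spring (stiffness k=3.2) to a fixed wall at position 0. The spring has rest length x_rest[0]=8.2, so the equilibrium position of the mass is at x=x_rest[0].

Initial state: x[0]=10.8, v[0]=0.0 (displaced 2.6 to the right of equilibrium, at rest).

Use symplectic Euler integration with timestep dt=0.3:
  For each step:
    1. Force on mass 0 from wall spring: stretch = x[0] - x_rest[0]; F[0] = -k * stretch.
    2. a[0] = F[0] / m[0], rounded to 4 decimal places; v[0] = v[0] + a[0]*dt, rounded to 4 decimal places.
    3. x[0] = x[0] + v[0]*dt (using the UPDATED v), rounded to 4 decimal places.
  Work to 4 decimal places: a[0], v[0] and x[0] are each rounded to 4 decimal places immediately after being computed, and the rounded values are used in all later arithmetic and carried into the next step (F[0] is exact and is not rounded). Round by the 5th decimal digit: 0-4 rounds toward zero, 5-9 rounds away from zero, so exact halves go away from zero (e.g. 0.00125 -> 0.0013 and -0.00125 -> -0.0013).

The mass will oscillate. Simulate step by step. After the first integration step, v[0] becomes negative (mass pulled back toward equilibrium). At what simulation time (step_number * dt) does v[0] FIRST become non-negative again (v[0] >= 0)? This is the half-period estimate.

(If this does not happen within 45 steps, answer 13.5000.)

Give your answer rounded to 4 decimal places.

Answer: 2.4000

Derivation:
Step 0: x=[10.8000] v=[0.0000]
Step 1: x=[10.3008] v=[-1.6640]
Step 2: x=[9.3983] v=[-3.0085]
Step 3: x=[8.2657] v=[-3.7754]
Step 4: x=[7.1205] v=[-3.8175]
Step 5: x=[6.1825] v=[-3.1266]
Step 6: x=[5.6319] v=[-1.8354]
Step 7: x=[5.5744] v=[-0.1918]
Step 8: x=[6.0210] v=[1.4886]
First v>=0 after going negative at step 8, time=2.4000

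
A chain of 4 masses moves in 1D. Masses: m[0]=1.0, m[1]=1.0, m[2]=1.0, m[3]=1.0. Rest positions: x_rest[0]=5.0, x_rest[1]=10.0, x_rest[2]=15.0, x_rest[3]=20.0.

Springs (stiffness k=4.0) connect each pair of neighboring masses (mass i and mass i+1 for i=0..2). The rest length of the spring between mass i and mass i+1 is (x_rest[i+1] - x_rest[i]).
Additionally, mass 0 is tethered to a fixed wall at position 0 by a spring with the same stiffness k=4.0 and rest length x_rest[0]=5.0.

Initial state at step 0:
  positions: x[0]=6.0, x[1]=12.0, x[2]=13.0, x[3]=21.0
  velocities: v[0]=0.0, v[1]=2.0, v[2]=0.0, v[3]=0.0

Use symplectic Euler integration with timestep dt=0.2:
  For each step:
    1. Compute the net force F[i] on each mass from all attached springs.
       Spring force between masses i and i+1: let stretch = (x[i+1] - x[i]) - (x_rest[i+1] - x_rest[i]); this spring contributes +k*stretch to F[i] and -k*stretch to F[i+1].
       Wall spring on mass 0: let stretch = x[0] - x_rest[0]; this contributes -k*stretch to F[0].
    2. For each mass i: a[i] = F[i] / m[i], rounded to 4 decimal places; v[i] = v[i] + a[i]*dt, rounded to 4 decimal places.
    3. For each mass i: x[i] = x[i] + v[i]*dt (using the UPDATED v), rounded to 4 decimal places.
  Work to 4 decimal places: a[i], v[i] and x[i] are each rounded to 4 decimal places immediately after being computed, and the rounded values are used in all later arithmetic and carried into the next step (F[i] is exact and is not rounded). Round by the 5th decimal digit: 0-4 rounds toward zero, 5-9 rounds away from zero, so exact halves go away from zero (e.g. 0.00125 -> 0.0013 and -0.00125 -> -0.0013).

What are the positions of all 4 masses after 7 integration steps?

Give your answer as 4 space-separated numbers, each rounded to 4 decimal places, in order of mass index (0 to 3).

Step 0: x=[6.0000 12.0000 13.0000 21.0000] v=[0.0000 2.0000 0.0000 0.0000]
Step 1: x=[6.0000 11.6000 14.1200 20.5200] v=[0.0000 -2.0000 5.6000 -2.4000]
Step 2: x=[5.9360 10.7072 15.8608 19.8160] v=[-0.3200 -4.4640 8.7040 -3.5200]
Step 3: x=[5.6856 9.8756 17.4099 19.2792] v=[-1.2518 -4.1581 7.7453 -2.6842]
Step 4: x=[5.1959 9.5791 18.0526 19.2433] v=[-2.4483 -1.4827 3.2133 -0.1796]
Step 5: x=[4.5762 9.9370 17.5300 19.8169] v=[-3.0985 1.7895 -2.6129 2.8678]
Step 6: x=[4.0820 10.6521 16.1584 20.8246] v=[-2.4708 3.5753 -6.8578 5.0383]
Step 7: x=[3.9859 11.1970 14.6524 21.8857] v=[-0.4803 2.7243 -7.5299 5.3053]

Answer: 3.9859 11.1970 14.6524 21.8857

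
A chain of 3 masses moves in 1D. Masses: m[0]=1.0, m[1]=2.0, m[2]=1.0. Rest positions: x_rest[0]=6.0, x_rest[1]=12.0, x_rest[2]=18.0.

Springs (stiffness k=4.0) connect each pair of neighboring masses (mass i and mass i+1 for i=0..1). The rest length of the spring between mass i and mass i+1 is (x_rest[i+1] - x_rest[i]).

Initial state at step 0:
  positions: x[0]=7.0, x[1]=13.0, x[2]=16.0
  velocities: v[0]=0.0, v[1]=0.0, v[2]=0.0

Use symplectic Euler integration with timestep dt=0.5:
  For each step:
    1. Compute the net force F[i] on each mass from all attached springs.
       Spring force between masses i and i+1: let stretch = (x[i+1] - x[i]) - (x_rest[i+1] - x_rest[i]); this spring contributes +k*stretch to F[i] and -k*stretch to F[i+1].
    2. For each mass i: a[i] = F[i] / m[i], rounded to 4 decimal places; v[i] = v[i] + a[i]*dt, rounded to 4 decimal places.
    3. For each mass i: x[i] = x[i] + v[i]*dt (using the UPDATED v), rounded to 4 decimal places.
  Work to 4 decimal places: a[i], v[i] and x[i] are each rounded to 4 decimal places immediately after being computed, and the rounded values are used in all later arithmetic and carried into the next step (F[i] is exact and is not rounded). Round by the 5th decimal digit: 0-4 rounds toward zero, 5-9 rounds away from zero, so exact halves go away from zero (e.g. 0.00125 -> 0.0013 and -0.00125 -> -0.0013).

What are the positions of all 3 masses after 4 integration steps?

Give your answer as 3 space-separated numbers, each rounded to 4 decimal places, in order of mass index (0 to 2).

Step 0: x=[7.0000 13.0000 16.0000] v=[0.0000 0.0000 0.0000]
Step 1: x=[7.0000 11.5000 19.0000] v=[0.0000 -3.0000 6.0000]
Step 2: x=[5.5000 11.5000 20.5000] v=[-3.0000 0.0000 3.0000]
Step 3: x=[4.0000 13.0000 19.0000] v=[-3.0000 3.0000 -3.0000]
Step 4: x=[5.5000 13.0000 17.5000] v=[3.0000 0.0000 -3.0000]

Answer: 5.5000 13.0000 17.5000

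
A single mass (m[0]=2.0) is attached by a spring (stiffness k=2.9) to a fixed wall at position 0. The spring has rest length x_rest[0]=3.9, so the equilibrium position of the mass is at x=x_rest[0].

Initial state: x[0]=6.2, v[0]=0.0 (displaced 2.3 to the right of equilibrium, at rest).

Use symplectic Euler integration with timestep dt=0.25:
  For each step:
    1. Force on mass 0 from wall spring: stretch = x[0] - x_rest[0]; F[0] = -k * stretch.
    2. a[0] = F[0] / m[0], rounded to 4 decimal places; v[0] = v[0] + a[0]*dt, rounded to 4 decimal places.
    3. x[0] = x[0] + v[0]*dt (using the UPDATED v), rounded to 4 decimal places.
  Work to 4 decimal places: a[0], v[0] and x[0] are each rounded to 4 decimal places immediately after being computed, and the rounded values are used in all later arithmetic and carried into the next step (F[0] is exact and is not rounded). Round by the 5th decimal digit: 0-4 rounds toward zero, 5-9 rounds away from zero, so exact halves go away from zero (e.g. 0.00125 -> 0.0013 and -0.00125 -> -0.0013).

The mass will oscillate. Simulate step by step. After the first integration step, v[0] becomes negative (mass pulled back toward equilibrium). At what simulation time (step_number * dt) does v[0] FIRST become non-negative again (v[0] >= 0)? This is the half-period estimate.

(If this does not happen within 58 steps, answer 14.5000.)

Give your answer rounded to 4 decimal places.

Step 0: x=[6.2000] v=[0.0000]
Step 1: x=[5.9916] v=[-0.8338]
Step 2: x=[5.5936] v=[-1.5920]
Step 3: x=[5.0421] v=[-2.2059]
Step 4: x=[4.3871] v=[-2.6199]
Step 5: x=[3.6880] v=[-2.7965]
Step 6: x=[3.0081] v=[-2.7197]
Step 7: x=[2.4090] v=[-2.3964]
Step 8: x=[1.9450] v=[-1.8559]
Step 9: x=[1.6582] v=[-1.1472]
Step 10: x=[1.5746] v=[-0.3346]
Step 11: x=[1.7017] v=[0.5084]
First v>=0 after going negative at step 11, time=2.7500

Answer: 2.7500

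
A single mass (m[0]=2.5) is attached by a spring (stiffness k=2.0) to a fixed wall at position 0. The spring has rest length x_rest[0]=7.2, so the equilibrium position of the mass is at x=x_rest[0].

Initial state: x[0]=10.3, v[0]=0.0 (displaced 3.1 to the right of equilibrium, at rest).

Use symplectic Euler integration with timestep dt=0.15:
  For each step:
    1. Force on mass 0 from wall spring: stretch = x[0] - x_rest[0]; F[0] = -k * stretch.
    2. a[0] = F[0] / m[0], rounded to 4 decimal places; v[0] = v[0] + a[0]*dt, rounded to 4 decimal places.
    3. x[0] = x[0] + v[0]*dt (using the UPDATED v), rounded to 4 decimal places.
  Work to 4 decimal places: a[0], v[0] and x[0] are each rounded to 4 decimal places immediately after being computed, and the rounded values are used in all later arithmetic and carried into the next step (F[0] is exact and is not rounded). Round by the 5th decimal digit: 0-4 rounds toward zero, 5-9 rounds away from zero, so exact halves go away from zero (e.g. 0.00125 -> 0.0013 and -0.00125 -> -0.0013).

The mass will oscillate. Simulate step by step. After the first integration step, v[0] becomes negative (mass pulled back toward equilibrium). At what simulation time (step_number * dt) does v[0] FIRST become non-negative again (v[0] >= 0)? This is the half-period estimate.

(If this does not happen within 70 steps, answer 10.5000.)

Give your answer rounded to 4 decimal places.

Answer: 3.6000

Derivation:
Step 0: x=[10.3000] v=[0.0000]
Step 1: x=[10.2442] v=[-0.3720]
Step 2: x=[10.1336] v=[-0.7373]
Step 3: x=[9.9702] v=[-1.0893]
Step 4: x=[9.7569] v=[-1.4217]
Step 5: x=[9.4976] v=[-1.7285]
Step 6: x=[9.1970] v=[-2.0042]
Step 7: x=[8.8604] v=[-2.2438]
Step 8: x=[8.4940] v=[-2.4430]
Step 9: x=[8.1043] v=[-2.5983]
Step 10: x=[7.6983] v=[-2.7068]
Step 11: x=[7.2833] v=[-2.7666]
Step 12: x=[6.8668] v=[-2.7766]
Step 13: x=[6.4563] v=[-2.7366]
Step 14: x=[6.0592] v=[-2.6474]
Step 15: x=[5.6826] v=[-2.5105]
Step 16: x=[5.3333] v=[-2.3284]
Step 17: x=[5.0176] v=[-2.1044]
Step 18: x=[4.7412] v=[-1.8425]
Step 19: x=[4.5091] v=[-1.5475]
Step 20: x=[4.3254] v=[-1.2246]
Step 21: x=[4.1935] v=[-0.8796]
Step 22: x=[4.1157] v=[-0.5188]
Step 23: x=[4.0934] v=[-0.1487]
Step 24: x=[4.1270] v=[0.2241]
First v>=0 after going negative at step 24, time=3.6000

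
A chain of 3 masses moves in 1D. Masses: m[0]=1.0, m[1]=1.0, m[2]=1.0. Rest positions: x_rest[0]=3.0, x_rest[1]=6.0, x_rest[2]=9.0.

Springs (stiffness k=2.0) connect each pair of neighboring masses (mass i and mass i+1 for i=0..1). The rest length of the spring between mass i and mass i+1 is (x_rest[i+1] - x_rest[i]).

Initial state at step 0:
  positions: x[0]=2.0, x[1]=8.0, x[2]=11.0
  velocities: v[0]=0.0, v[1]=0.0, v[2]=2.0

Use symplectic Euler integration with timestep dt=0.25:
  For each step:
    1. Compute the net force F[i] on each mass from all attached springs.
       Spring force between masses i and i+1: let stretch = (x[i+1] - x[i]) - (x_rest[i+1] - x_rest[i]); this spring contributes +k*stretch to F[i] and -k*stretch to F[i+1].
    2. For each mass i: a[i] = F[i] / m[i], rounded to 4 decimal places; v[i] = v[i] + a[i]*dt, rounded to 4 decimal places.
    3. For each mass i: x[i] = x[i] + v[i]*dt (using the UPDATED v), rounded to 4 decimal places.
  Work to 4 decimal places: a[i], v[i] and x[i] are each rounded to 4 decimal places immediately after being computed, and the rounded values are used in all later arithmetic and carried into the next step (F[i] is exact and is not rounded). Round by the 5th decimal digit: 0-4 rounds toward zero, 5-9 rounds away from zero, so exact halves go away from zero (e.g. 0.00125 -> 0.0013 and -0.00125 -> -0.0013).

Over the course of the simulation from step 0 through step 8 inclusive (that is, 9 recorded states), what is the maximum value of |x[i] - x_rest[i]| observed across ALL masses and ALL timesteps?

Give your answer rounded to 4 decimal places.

Step 0: x=[2.0000 8.0000 11.0000] v=[0.0000 0.0000 2.0000]
Step 1: x=[2.3750 7.6250 11.5000] v=[1.5000 -1.5000 2.0000]
Step 2: x=[3.0313 7.0781 11.8906] v=[2.6250 -2.1875 1.5625]
Step 3: x=[3.8184 6.6269 12.0547] v=[3.1484 -1.8047 0.6563]
Step 4: x=[4.5816 6.5031 11.9153] v=[3.0527 -0.4951 -0.5576]
Step 5: x=[5.2100 6.8157 11.4744] v=[2.5135 1.2503 -1.7637]
Step 6: x=[5.6641 7.5099 10.8261] v=[1.8164 2.7768 -2.5931]
Step 7: x=[5.9739 8.3879 10.1383] v=[1.2393 3.5120 -2.7512]
Step 8: x=[6.2105 9.1830 9.6067] v=[0.9463 3.1802 -2.1264]
Max displacement = 3.2105

Answer: 3.2105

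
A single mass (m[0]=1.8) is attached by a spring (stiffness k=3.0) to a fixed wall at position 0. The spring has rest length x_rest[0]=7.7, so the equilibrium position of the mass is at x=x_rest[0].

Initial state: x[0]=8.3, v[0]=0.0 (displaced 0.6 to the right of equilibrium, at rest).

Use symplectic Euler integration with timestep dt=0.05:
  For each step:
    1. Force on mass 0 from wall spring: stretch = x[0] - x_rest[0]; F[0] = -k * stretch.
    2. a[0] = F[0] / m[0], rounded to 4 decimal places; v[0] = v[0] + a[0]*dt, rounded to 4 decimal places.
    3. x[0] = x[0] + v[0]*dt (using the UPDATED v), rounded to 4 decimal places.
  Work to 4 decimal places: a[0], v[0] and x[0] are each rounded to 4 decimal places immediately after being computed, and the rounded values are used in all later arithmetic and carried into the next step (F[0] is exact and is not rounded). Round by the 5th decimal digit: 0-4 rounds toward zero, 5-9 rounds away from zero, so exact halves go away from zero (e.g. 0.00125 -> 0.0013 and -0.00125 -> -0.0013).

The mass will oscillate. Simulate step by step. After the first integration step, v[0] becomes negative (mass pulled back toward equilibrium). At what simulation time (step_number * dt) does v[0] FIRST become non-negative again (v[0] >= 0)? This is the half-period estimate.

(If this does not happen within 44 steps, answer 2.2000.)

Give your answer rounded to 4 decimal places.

Answer: 2.2000

Derivation:
Step 0: x=[8.3000] v=[0.0000]
Step 1: x=[8.2975] v=[-0.0500]
Step 2: x=[8.2925] v=[-0.0998]
Step 3: x=[8.2850] v=[-0.1492]
Step 4: x=[8.2751] v=[-0.1980]
Step 5: x=[8.2628] v=[-0.2459]
Step 6: x=[8.2482] v=[-0.2928]
Step 7: x=[8.2313] v=[-0.3385]
Step 8: x=[8.2122] v=[-0.3828]
Step 9: x=[8.1909] v=[-0.4255]
Step 10: x=[8.1676] v=[-0.4664]
Step 11: x=[8.1423] v=[-0.5054]
Step 12: x=[8.1152] v=[-0.5423]
Step 13: x=[8.0864] v=[-0.5769]
Step 14: x=[8.0559] v=[-0.6091]
Step 15: x=[8.0240] v=[-0.6388]
Step 16: x=[7.9907] v=[-0.6658]
Step 17: x=[7.9562] v=[-0.6900]
Step 18: x=[7.9206] v=[-0.7114]
Step 19: x=[7.8841] v=[-0.7298]
Step 20: x=[7.8468] v=[-0.7451]
Step 21: x=[7.8089] v=[-0.7573]
Step 22: x=[7.7706] v=[-0.7664]
Step 23: x=[7.7320] v=[-0.7723]
Step 24: x=[7.6933] v=[-0.7750]
Step 25: x=[7.6546] v=[-0.7744]
Step 26: x=[7.6161] v=[-0.7706]
Step 27: x=[7.5779] v=[-0.7636]
Step 28: x=[7.5402] v=[-0.7534]
Step 29: x=[7.5032] v=[-0.7401]
Step 30: x=[7.4670] v=[-0.7237]
Step 31: x=[7.4318] v=[-0.7043]
Step 32: x=[7.3977] v=[-0.6820]
Step 33: x=[7.3649] v=[-0.6568]
Step 34: x=[7.3335] v=[-0.6289]
Step 35: x=[7.3036] v=[-0.5984]
Step 36: x=[7.2753] v=[-0.5654]
Step 37: x=[7.2488] v=[-0.5300]
Step 38: x=[7.2242] v=[-0.4924]
Step 39: x=[7.2016] v=[-0.4528]
Step 40: x=[7.1810] v=[-0.4113]
Step 41: x=[7.1626] v=[-0.3681]
Step 42: x=[7.1464] v=[-0.3233]
Step 43: x=[7.1325] v=[-0.2772]
Step 44: x=[7.1210] v=[-0.2299]
v[0] did not become non-negative within 44 steps; using fallback time=2.2000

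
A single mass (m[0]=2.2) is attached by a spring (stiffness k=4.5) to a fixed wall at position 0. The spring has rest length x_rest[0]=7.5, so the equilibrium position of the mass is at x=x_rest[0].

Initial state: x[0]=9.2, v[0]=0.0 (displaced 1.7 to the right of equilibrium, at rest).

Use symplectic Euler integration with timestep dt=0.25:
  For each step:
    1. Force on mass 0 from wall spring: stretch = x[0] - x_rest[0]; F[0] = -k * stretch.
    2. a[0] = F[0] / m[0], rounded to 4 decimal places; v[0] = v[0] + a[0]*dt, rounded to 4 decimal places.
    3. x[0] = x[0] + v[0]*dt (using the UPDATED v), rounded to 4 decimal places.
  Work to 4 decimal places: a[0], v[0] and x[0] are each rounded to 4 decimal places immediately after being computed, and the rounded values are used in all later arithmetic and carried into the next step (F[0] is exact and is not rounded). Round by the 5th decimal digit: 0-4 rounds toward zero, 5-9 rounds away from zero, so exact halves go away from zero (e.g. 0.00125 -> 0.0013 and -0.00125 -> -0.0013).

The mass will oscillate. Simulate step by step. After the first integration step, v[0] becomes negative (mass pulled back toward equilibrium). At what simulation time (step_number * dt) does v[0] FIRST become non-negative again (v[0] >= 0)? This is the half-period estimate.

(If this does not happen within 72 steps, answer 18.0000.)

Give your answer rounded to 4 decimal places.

Answer: 2.2500

Derivation:
Step 0: x=[9.2000] v=[0.0000]
Step 1: x=[8.9827] v=[-0.8693]
Step 2: x=[8.5758] v=[-1.6275]
Step 3: x=[8.0314] v=[-2.1776]
Step 4: x=[7.4191] v=[-2.4494]
Step 5: x=[6.8171] v=[-2.4080]
Step 6: x=[6.3024] v=[-2.0588]
Step 7: x=[5.9408] v=[-1.4464]
Step 8: x=[5.7785] v=[-0.6491]
Step 9: x=[5.8363] v=[0.2312]
First v>=0 after going negative at step 9, time=2.2500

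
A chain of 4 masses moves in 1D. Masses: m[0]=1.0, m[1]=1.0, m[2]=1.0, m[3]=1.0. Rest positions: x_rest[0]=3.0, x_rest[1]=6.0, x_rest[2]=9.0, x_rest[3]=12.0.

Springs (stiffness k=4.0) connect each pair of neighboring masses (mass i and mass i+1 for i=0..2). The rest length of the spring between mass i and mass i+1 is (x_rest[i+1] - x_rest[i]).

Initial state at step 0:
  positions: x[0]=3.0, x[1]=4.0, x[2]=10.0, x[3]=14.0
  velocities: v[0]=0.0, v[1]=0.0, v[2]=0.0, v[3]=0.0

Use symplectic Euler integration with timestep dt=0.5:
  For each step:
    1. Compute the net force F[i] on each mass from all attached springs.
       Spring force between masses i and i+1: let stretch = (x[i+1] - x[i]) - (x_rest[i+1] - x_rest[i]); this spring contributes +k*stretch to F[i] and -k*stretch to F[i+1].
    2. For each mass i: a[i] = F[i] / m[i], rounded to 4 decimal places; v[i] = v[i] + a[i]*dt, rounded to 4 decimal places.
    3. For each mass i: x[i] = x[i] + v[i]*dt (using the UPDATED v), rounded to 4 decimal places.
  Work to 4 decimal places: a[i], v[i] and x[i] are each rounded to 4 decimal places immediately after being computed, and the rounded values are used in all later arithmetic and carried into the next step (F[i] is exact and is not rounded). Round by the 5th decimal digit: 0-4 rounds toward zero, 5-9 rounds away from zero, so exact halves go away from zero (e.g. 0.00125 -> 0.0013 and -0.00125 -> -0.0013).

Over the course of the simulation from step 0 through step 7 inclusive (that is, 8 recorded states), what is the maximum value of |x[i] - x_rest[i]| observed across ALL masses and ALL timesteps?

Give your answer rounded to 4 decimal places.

Answer: 3.0000

Derivation:
Step 0: x=[3.0000 4.0000 10.0000 14.0000] v=[0.0000 0.0000 0.0000 0.0000]
Step 1: x=[1.0000 9.0000 8.0000 13.0000] v=[-4.0000 10.0000 -4.0000 -2.0000]
Step 2: x=[4.0000 5.0000 12.0000 10.0000] v=[6.0000 -8.0000 8.0000 -6.0000]
Step 3: x=[5.0000 7.0000 7.0000 12.0000] v=[2.0000 4.0000 -10.0000 4.0000]
Step 4: x=[5.0000 7.0000 7.0000 12.0000] v=[0.0000 0.0000 0.0000 0.0000]
Step 5: x=[4.0000 5.0000 12.0000 10.0000] v=[-2.0000 -4.0000 10.0000 -4.0000]
Step 6: x=[1.0000 9.0000 8.0000 13.0000] v=[-6.0000 8.0000 -8.0000 6.0000]
Step 7: x=[3.0000 4.0000 10.0000 14.0000] v=[4.0000 -10.0000 4.0000 2.0000]
Max displacement = 3.0000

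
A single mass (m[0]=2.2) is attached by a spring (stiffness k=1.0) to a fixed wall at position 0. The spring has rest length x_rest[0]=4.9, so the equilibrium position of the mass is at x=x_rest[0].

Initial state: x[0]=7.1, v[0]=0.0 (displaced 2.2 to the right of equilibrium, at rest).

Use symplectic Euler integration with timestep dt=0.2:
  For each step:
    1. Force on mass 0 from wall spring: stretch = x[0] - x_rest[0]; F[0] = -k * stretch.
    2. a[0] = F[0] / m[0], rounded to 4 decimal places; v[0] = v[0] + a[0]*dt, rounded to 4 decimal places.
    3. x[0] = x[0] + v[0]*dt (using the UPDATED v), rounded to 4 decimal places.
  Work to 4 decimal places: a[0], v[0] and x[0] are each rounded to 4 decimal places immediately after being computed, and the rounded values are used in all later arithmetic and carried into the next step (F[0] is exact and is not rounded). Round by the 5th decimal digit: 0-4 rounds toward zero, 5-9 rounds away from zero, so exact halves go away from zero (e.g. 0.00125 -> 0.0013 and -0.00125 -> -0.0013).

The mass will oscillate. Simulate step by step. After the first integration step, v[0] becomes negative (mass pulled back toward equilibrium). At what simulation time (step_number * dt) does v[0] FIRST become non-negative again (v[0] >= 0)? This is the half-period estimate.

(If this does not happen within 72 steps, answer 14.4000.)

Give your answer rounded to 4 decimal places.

Answer: 4.8000

Derivation:
Step 0: x=[7.1000] v=[0.0000]
Step 1: x=[7.0600] v=[-0.2000]
Step 2: x=[6.9807] v=[-0.3964]
Step 3: x=[6.8636] v=[-0.5856]
Step 4: x=[6.7108] v=[-0.7641]
Step 5: x=[6.5251] v=[-0.9287]
Step 6: x=[6.3098] v=[-1.0764]
Step 7: x=[6.0689] v=[-1.2046]
Step 8: x=[5.8067] v=[-1.3109]
Step 9: x=[5.5280] v=[-1.3933]
Step 10: x=[5.2379] v=[-1.4504]
Step 11: x=[4.9417] v=[-1.4811]
Step 12: x=[4.6447] v=[-1.4849]
Step 13: x=[4.3524] v=[-1.4617]
Step 14: x=[4.0700] v=[-1.4119]
Step 15: x=[3.8027] v=[-1.3364]
Step 16: x=[3.5554] v=[-1.2366]
Step 17: x=[3.3325] v=[-1.1144]
Step 18: x=[3.1381] v=[-0.9719]
Step 19: x=[2.9758] v=[-0.8117]
Step 20: x=[2.8484] v=[-0.6368]
Step 21: x=[2.7583] v=[-0.4503]
Step 22: x=[2.7072] v=[-0.2556]
Step 23: x=[2.6959] v=[-0.0563]
Step 24: x=[2.7247] v=[0.1441]
First v>=0 after going negative at step 24, time=4.8000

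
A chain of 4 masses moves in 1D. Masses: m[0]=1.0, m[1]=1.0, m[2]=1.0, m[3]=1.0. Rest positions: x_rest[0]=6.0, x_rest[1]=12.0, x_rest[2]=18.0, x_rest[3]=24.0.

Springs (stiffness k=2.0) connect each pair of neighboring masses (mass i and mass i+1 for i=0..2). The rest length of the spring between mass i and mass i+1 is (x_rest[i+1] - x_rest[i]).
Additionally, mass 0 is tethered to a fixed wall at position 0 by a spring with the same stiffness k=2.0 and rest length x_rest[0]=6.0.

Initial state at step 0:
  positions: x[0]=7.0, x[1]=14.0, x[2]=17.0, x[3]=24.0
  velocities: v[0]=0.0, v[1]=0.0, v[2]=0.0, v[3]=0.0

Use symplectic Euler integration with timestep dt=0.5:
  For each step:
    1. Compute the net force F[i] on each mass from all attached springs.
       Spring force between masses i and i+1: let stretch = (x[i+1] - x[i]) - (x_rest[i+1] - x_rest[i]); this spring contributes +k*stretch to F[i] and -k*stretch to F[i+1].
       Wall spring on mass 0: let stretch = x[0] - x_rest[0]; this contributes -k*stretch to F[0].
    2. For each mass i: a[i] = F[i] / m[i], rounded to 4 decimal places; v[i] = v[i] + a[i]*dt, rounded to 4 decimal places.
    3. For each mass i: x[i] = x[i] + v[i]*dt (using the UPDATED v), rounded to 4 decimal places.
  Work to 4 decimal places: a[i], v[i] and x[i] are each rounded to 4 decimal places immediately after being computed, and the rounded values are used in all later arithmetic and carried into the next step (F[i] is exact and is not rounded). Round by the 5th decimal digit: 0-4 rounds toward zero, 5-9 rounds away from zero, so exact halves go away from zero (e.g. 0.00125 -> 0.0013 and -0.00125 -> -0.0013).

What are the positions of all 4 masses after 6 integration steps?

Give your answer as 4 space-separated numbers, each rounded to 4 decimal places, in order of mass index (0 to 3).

Step 0: x=[7.0000 14.0000 17.0000 24.0000] v=[0.0000 0.0000 0.0000 0.0000]
Step 1: x=[7.0000 12.0000 19.0000 23.5000] v=[0.0000 -4.0000 4.0000 -1.0000]
Step 2: x=[6.0000 11.0000 19.7500 23.7500] v=[-2.0000 -2.0000 1.5000 0.5000]
Step 3: x=[4.5000 11.8750 18.1250 25.0000] v=[-3.0000 1.7500 -3.2500 2.5000]
Step 4: x=[4.4375 12.1875 16.8125 25.8125] v=[-0.1250 0.6250 -2.6250 1.6250]
Step 5: x=[6.0313 10.9375 17.6875 25.1250] v=[3.1875 -2.5000 1.7500 -1.3750]
Step 6: x=[7.0625 10.6094 18.9063 23.7188] v=[2.0624 -0.6562 2.4375 -2.8125]

Answer: 7.0625 10.6094 18.9063 23.7188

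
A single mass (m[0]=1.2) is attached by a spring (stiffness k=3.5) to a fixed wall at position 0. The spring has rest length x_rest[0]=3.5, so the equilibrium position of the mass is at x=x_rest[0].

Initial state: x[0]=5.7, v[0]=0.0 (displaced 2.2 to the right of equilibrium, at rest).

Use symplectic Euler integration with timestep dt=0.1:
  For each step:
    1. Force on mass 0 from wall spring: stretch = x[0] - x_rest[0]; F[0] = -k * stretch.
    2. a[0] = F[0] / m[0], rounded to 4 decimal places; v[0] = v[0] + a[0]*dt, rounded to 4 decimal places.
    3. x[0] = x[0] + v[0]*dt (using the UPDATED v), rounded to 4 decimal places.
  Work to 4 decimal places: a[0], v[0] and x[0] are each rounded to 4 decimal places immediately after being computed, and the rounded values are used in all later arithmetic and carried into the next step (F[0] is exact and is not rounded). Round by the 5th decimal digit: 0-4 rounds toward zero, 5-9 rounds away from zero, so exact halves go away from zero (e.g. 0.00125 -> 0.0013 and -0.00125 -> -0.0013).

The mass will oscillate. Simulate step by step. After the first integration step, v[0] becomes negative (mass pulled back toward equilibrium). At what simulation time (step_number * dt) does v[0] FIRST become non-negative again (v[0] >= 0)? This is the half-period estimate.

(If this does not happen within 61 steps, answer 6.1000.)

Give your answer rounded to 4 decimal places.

Answer: 1.9000

Derivation:
Step 0: x=[5.7000] v=[0.0000]
Step 1: x=[5.6358] v=[-0.6417]
Step 2: x=[5.5093] v=[-1.2646]
Step 3: x=[5.3242] v=[-1.8507]
Step 4: x=[5.0859] v=[-2.3828]
Step 5: x=[4.8014] v=[-2.8454]
Step 6: x=[4.4789] v=[-3.2250]
Step 7: x=[4.1279] v=[-3.5105]
Step 8: x=[3.7585] v=[-3.6936]
Step 9: x=[3.3816] v=[-3.7690]
Step 10: x=[3.0082] v=[-3.7345]
Step 11: x=[2.6491] v=[-3.5911]
Step 12: x=[2.3148] v=[-3.3429]
Step 13: x=[2.0151] v=[-2.9972]
Step 14: x=[1.7587] v=[-2.5641]
Step 15: x=[1.5531] v=[-2.0562]
Step 16: x=[1.4043] v=[-1.4884]
Step 17: x=[1.3166] v=[-0.8772]
Step 18: x=[1.2926] v=[-0.2404]
Step 19: x=[1.3329] v=[0.4034]
First v>=0 after going negative at step 19, time=1.9000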